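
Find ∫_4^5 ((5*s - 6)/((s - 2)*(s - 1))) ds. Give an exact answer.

log(27/4)

Factor the denominator: s**2 - 3*s + 2 = (s - 1)(s - 2).
Partial fractions: (5*s - 6)/((s - 2)*(s - 1)) = 1/(s - 1) + 4/(s - 2).
An antiderivative is F(s) = 4*log(s - 2) + log(s - 1).
Then F(5) - F(4) = (2*log(2) + 4*log(3)) - (log(48)) = log(27/4).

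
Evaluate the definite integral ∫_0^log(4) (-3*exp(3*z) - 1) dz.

An antiderivative is F(z) = -exp(3*z) - z.
Then F(log(4)) - F(0) = (-64 - log(4)) - (-1) = -63 - log(4).

-63 - log(4)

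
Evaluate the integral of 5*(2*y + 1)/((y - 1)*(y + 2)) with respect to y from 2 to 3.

Factor the denominator: y**2 + y - 2 = (y + 2)(y - 1).
Partial fractions: 5*(2*y + 1)/((y - 1)*(y + 2)) = 5/(y + 2) + 5/(y - 1).
An antiderivative is F(y) = 5*log(y - 1) + 5*log(y + 2).
Then F(3) - F(2) = (5*log(2) + 5*log(5)) - (10*log(2)) = -5*log(2) + 5*log(5).

-5*log(2) + 5*log(5)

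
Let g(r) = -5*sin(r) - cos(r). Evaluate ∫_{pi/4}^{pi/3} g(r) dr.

An antiderivative is F(r) = -sin(r) + 5*cos(r).
Then F(pi/3) - F(pi/4) = (5/2 - sqrt(3)/2) - (2*sqrt(2)) = -2*sqrt(2) - sqrt(3)/2 + 5/2.

-2*sqrt(2) - sqrt(3)/2 + 5/2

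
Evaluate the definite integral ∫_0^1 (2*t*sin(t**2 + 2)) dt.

cos(2) - cos(3)

Let u = t**2 + 2, so du = 2*t dt. When t = 0, u = 2; when t = 1, u = 3.
The integral becomes ∫ sin(u) du from 2 to 3, with antiderivative -cos(u).
Back in t: F(t) = -cos(t**2 + 2).
Then F(1) - F(0) = (-cos(3)) - (-cos(2)) = cos(2) - cos(3).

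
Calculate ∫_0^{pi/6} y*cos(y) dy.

-1 + pi/12 + sqrt(3)/2

Integrate by parts once (u = y, dv = cos(y) dy).
An antiderivative is F(y) = y*sin(y) + cos(y).
Then F(pi/6) - F(0) = (pi/12 + sqrt(3)/2) - (1) = -1 + pi/12 + sqrt(3)/2.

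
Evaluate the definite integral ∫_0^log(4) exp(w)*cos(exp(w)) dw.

-sin(1) + sin(4)

Let u = exp(w), so du = exp(w) dw. When w = 0, u = 1; when w = log(4), u = 4.
The integral becomes ∫ cos(u) du from 1 to 4, with antiderivative sin(u).
Back in w: F(w) = sin(exp(w)).
Then F(log(4)) - F(0) = (sin(4)) - (sin(1)) = -sin(1) + sin(4).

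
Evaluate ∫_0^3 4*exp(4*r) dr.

-1 + exp(12)

Let u = 4*r, so du = 4 dr. When r = 0, u = 0; when r = 3, u = 12.
The integral becomes ∫ exp(u) du from 0 to 12, with antiderivative exp(u).
Back in r: F(r) = exp(4*r).
Then F(3) - F(0) = (exp(12)) - (1) = -1 + exp(12).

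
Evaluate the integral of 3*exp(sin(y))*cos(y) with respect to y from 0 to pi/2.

Let u = sin(y), so du = cos(y) dy. When y = 0, u = 0; when y = pi/2, u = 1.
The integral becomes 3·∫ exp(u) du from 0 to 1, with antiderivative 3*exp(u).
Back in y: F(y) = 3*exp(sin(y)).
Then F(pi/2) - F(0) = (3*E) - (3) = -3 + 3*E.

-3 + 3*E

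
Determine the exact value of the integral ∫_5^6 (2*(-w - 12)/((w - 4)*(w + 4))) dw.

-4*log(3) - 2*log(2) + 2*log(5)

Factor the denominator: w**2 - 16 = (w + 4)(w - 4).
Partial fractions: 2*(-w - 12)/((w - 4)*(w + 4)) = 2/(w + 4) - 4/(w - 4).
An antiderivative is F(w) = -4*log(w - 4) + 2*log(w + 4).
Then F(6) - F(5) = (log(25/4)) - (log(81)) = -4*log(3) - 2*log(2) + 2*log(5).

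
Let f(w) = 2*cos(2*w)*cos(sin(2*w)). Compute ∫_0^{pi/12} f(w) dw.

Let u = sin(2*w), so du = 2*cos(2*w) dw. When w = 0, u = 0; when w = pi/12, u = 1/2.
The integral becomes ∫ cos(u) du from 0 to 1/2, with antiderivative sin(u).
Back in w: F(w) = sin(sin(2*w)).
Then F(pi/12) - F(0) = (sin(1/2)) - (0) = sin(1/2).

sin(1/2)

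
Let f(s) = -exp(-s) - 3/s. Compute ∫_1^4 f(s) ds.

An antiderivative is F(s) = -3*log(s) + exp(-s).
Then F(4) - F(1) = (-6*log(2) + exp(-4)) - (exp(-1)) = -6*log(2) - exp(-1) + exp(-4).

-6*log(2) - exp(-1) + exp(-4)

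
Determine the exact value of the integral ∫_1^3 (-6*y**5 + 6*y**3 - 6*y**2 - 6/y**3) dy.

-1988/3

By the power rule, an antiderivative is F(y) = -y**6 + 3*y**4/2 - 2*y**3 + 3/y**2.
Then F(3) - F(1) = (-3967/6) - (3/2) = -1988/3.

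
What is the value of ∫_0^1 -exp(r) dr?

1 - E

An antiderivative is F(r) = -exp(r).
Then F(1) - F(0) = (-E) - (-1) = 1 - E.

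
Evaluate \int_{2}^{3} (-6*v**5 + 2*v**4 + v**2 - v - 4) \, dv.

By the power rule, an antiderivative is F(v) = -v**6 + 2*v**5/5 + v**3/3 - v**2/2 - 4*v.
Then F(3) - F(2) = (-6393/10) - (-878/15) = -17423/30.

-17423/30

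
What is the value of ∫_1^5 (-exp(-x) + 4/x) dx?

-exp(-1) + exp(-5) + 4*log(5)

An antiderivative is F(x) = 4*log(x) + exp(-x).
Then F(5) - F(1) = (exp(-5) + 4*log(5)) - (exp(-1)) = -exp(-1) + exp(-5) + 4*log(5).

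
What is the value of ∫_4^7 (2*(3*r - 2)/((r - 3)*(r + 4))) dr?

-8*log(2) + 4*log(11)

Factor the denominator: r**2 + r - 12 = (r + 4)(r - 3).
Partial fractions: 2*(3*r - 2)/((r - 3)*(r + 4)) = 4/(r + 4) + 2/(r - 3).
An antiderivative is F(r) = 2*log(r - 3) + 4*log(r + 4).
Then F(7) - F(4) = (4*log(2) + 4*log(11)) - (12*log(2)) = -8*log(2) + 4*log(11).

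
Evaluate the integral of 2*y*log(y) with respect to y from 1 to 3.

-4 + 9*log(3)

Integrate by parts once (u = ln y, dv = 2*y dy).
An antiderivative is F(y) = y**2*(2*log(y) - 1)/2.
Then F(3) - F(1) = (-9/2 + 9*log(3)) - (-1/2) = -4 + 9*log(3).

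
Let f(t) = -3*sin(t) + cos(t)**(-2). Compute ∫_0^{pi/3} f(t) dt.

An antiderivative is F(t) = 3*cos(t) + tan(t).
Then F(pi/3) - F(0) = (3/2 + sqrt(3)) - (3) = -3/2 + sqrt(3).

-3/2 + sqrt(3)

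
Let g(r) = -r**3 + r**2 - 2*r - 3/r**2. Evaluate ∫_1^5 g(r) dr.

-2116/15

By the power rule, an antiderivative is F(r) = -r**4/4 + r**3/3 - r**2 + 3/r.
Then F(5) - F(1) = (-8339/60) - (25/12) = -2116/15.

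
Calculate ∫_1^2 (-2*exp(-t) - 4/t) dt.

-4*log(2) - 2*exp(-1) + 2*exp(-2)

An antiderivative is F(t) = -4*log(t) + 2*exp(-t).
Then F(2) - F(1) = (-4*log(2) + 2*exp(-2)) - (2*exp(-1)) = -4*log(2) - 2*exp(-1) + 2*exp(-2).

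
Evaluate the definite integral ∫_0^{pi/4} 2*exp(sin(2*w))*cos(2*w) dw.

-1 + E

Let u = sin(2*w), so du = 2*cos(2*w) dw. When w = 0, u = 0; when w = pi/4, u = 1.
The integral becomes ∫ exp(u) du from 0 to 1, with antiderivative exp(u).
Back in w: F(w) = exp(sin(2*w)).
Then F(pi/4) - F(0) = (E) - (1) = -1 + E.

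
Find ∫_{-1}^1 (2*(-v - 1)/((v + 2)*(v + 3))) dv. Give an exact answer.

Factor the denominator: v**2 + 5*v + 6 = (v + 3)(v + 2).
Partial fractions: 2*(-v - 1)/((v + 2)*(v + 3)) = -4/(v + 3) + 2/(v + 2).
An antiderivative is F(v) = 2*log(v + 2) - 4*log(v + 3).
Then F(1) - F(-1) = (-8*log(2) + 2*log(3)) - (-log(16)) = log(9/16).

log(9/16)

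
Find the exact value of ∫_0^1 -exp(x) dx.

1 - E

An antiderivative is F(x) = -exp(x).
Then F(1) - F(0) = (-E) - (-1) = 1 - E.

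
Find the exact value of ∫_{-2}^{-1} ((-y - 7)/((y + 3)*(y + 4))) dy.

Factor the denominator: y**2 + 7*y + 12 = (y + 4)(y + 3).
Partial fractions: (-y - 7)/((y + 3)*(y + 4)) = 3/(y + 4) - 4/(y + 3).
An antiderivative is F(y) = -4*log(y + 3) + 3*log(y + 4).
Then F(-1) - F(-2) = (log(27/16)) - (log(8)) = -7*log(2) + 3*log(3).

-7*log(2) + 3*log(3)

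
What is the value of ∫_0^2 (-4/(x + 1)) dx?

An antiderivative is F(x) = -4*log(x + 1).
Then F(2) - F(0) = (-log(81)) - (0) = -log(81).

-log(81)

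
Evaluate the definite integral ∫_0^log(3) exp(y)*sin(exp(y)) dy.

cos(1) - cos(3)

Let u = exp(y), so du = exp(y) dy. When y = 0, u = 1; when y = log(3), u = 3.
The integral becomes ∫ sin(u) du from 1 to 3, with antiderivative -cos(u).
Back in y: F(y) = -cos(exp(y)).
Then F(log(3)) - F(0) = (-cos(3)) - (-cos(1)) = cos(1) - cos(3).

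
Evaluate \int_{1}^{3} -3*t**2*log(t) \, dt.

Integrate by parts once (u = ln t, dv = -3*t**2 dt).
An antiderivative is F(t) = -t**3*(3*log(t) - 1)/3.
Then F(3) - F(1) = (9 - 27*log(3)) - (1/3) = 26/3 - 27*log(3).

26/3 - 27*log(3)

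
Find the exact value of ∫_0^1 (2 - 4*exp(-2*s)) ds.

An antiderivative is F(s) = 2*s + 2*exp(-2*s).
Then F(1) - F(0) = (2*exp(-2) + 2) - (2) = 2*exp(-2).

2*exp(-2)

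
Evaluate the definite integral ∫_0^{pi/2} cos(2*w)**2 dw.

Use the identity cos^2(2*w) = (1 + cos(4*w))/2.
An antiderivative is F(w) = w/2 + sin(4*w)/8.
Then F(pi/2) - F(0) = (pi/4) - (0) = pi/4.

pi/4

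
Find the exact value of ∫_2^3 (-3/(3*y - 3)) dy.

An antiderivative is F(y) = -log(3*y - 3).
Then F(3) - F(2) = (-log(6)) - (-log(3)) = -log(2).

-log(2)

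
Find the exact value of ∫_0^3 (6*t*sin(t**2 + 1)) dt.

Let u = t**2 + 1, so du = 2*t dt. When t = 0, u = 1; when t = 3, u = 10.
The integral becomes 3·∫ sin(u) du from 1 to 10, with antiderivative -3*cos(u).
Back in t: F(t) = -3*cos(t**2 + 1).
Then F(3) - F(0) = (-3*cos(10)) - (-3*cos(1)) = 3*cos(1) - 3*cos(10).

3*cos(1) - 3*cos(10)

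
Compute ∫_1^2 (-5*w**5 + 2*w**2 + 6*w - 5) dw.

By the power rule, an antiderivative is F(w) = -5*w**6/6 + 2*w**3/3 + 3*w**2 - 5*w.
Then F(2) - F(1) = (-46) - (-13/6) = -263/6.

-263/6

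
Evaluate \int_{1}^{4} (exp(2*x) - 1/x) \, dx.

-exp(2)/2 - log(4) + exp(8)/2

An antiderivative is F(x) = exp(2*x)/2 - log(x).
Then F(4) - F(1) = (-log(4) + exp(8)/2) - (exp(2)/2) = -exp(2)/2 - log(4) + exp(8)/2.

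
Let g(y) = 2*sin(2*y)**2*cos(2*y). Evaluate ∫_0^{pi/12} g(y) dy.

1/24

Let u = sin(2*y), so du = 2*cos(2*y) dy. When y = 0, u = 0; when y = pi/12, u = 1/2.
The integral becomes ∫ u**2 du from 0 to 1/2, with antiderivative u**3/3.
Back in y: F(y) = sin(2*y)**3/3.
Then F(pi/12) - F(0) = (1/24) - (0) = 1/24.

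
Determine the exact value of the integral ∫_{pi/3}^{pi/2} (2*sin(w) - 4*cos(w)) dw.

An antiderivative is F(w) = -4*sin(w) - 2*cos(w).
Then F(pi/2) - F(pi/3) = (-4) - (-2*sqrt(3) - 1) = -3 + 2*sqrt(3).

-3 + 2*sqrt(3)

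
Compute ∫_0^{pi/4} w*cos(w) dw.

-1 + sqrt(2)*pi/8 + sqrt(2)/2

Integrate by parts once (u = w, dv = cos(w) dw).
An antiderivative is F(w) = w*sin(w) + cos(w).
Then F(pi/4) - F(0) = (sqrt(2)*(pi + 4)/8) - (1) = -1 + sqrt(2)*pi/8 + sqrt(2)/2.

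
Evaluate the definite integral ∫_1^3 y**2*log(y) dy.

Integrate by parts once (u = ln y, dv = y**2 dy).
An antiderivative is F(y) = y**3*(3*log(y) - 1)/9.
Then F(3) - F(1) = (-3 + 9*log(3)) - (-1/9) = -26/9 + 9*log(3).

-26/9 + 9*log(3)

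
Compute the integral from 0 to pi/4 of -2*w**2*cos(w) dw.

sqrt(2)*(-8*pi - pi**2 + 32)/16

Integrate by parts twice (u = w^2, dv = -2*cos(w) dw).
An antiderivative is F(w) = -2*w**2*sin(w) - 4*w*cos(w) + 4*sin(w).
Then F(pi/4) - F(0) = (sqrt(2)*(-8*pi - pi**2 + 32)/16) - (0) = sqrt(2)*(-8*pi - pi**2 + 32)/16.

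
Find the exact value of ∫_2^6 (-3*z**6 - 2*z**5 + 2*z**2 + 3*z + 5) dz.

By the power rule, an antiderivative is F(z) = -3*z**7/7 - z**6/3 + 2*z**3/3 + 3*z**2/2 + 5*z.
Then F(6) - F(2) = (-947076/7) - (-384/7) = -946692/7.

-946692/7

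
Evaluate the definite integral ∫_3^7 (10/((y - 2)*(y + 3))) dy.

Factor the denominator: y**2 + y - 6 = (y + 3)(y - 2).
Partial fractions: 10/((y - 2)*(y + 3)) = -2/(y + 3) + 2/(y - 2).
An antiderivative is F(y) = 2*log(y - 2) - 2*log(y + 3).
Then F(7) - F(3) = (-log(4)) - (-log(36)) = log(9).

log(9)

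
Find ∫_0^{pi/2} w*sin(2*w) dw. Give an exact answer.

Integrate by parts once (u = w, dv = sin(2*w) dw).
An antiderivative is F(w) = -w*cos(2*w)/2 + sin(2*w)/4.
Then F(pi/2) - F(0) = (pi/4) - (0) = pi/4.

pi/4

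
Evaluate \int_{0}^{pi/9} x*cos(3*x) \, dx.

-1/18 + sqrt(3)*pi/54

Integrate by parts once (u = x, dv = cos(3*x) dx).
An antiderivative is F(x) = x*sin(3*x)/3 + cos(3*x)/9.
Then F(pi/9) - F(0) = (1/18 + sqrt(3)*pi/54) - (1/9) = -1/18 + sqrt(3)*pi/54.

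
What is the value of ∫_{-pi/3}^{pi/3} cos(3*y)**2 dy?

pi/3

Use the identity cos^2(3*y) = (1 + cos(6*y))/2.
An antiderivative is F(y) = y/2 + sin(6*y)/12.
Then F(pi/3) - F(-pi/3) = (pi/6) - (-pi/6) = pi/3.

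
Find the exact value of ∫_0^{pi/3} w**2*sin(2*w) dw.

-3/8 + pi**2/36 + sqrt(3)*pi/12

Integrate by parts twice (u = w^2, dv = sin(2*w) dw).
An antiderivative is F(w) = -w**2*cos(2*w)/2 + w*sin(2*w)/2 + cos(2*w)/4.
Then F(pi/3) - F(0) = (-1/8 + pi**2/36 + sqrt(3)*pi/12) - (1/4) = -3/8 + pi**2/36 + sqrt(3)*pi/12.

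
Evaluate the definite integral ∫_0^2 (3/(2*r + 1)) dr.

An antiderivative is F(r) = 3*log(2*r + 1)/2.
Then F(2) - F(0) = (3*log(5)/2) - (0) = 3*log(5)/2.

3*log(5)/2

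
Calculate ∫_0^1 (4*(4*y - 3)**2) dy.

28/3

Let u = 4*y - 3, so du = 4 dy. When y = 0, u = -3; when y = 1, u = 1.
The integral becomes ∫ u**2 du from -3 to 1, with antiderivative u**3/3.
Back in y: F(y) = (4*y - 3)**3/3.
Then F(1) - F(0) = (1/3) - (-9) = 28/3.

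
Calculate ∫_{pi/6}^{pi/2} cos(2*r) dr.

-sqrt(3)/4

An antiderivative is F(r) = sin(2*r)/2.
Then F(pi/2) - F(pi/6) = (0) - (sqrt(3)/4) = -sqrt(3)/4.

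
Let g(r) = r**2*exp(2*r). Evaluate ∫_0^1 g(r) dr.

Integrate by parts twice (u = r^2, dv = exp(2*r) dr).
An antiderivative is F(r) = (2*r**2 - 2*r + 1)*exp(2*r)/4.
Then F(1) - F(0) = (exp(2)/4) - (1/4) = -1/4 + exp(2)/4.

-1/4 + exp(2)/4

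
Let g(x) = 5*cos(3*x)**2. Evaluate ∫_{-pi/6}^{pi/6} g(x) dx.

5*pi/6

Use the identity cos^2(3*x) = (1 + cos(6*x))/2.
An antiderivative is F(x) = 5*x/2 + 5*sin(6*x)/12.
Then F(pi/6) - F(-pi/6) = (5*pi/12) - (-5*pi/12) = 5*pi/6.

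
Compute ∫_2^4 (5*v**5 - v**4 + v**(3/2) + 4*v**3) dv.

17072/5 - 8*sqrt(2)/5

By the power rule, an antiderivative is F(v) = 5*v**6/6 + 2*v**(5/2)/5 - v**5/5 + v**4.
Then F(4) - F(2) = (10432/3) - (8*sqrt(2)/5 + 944/15) = 17072/5 - 8*sqrt(2)/5.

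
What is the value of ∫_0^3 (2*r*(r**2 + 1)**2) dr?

333

Let u = r**2 + 1, so du = 2*r dr. When r = 0, u = 1; when r = 3, u = 10.
The integral becomes ∫ u**2 du from 1 to 10, with antiderivative u**3/3.
Back in r: F(r) = (r**2 + 1)**3/3.
Then F(3) - F(0) = (1000/3) - (1/3) = 333.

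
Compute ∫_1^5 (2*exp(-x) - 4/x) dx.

-4*log(5) - 2*exp(-5) + 2*exp(-1)

An antiderivative is F(x) = -4*log(x) - 2*exp(-x).
Then F(5) - F(1) = (-4*log(5) - 2*exp(-5)) - (-2*exp(-1)) = -4*log(5) - 2*exp(-5) + 2*exp(-1).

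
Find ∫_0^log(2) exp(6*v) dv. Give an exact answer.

21/2

Let u = exp(v), so du = exp(v) dv. When v = 0, u = 1; when v = log(2), u = 2.
The integral becomes ∫ u**5 du from 1 to 2, with antiderivative u**6/6.
Back in v: F(v) = exp(6*v)/6.
Then F(log(2)) - F(0) = (32/3) - (1/6) = 21/2.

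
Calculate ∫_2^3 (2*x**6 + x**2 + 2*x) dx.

By the power rule, an antiderivative is F(x) = 2*x**7/7 + x**3/3 + x**2.
Then F(3) - F(2) = (4500/7) - (908/21) = 12592/21.

12592/21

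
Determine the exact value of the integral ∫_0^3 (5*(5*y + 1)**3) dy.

Let u = 5*y + 1, so du = 5 dy. When y = 0, u = 1; when y = 3, u = 16.
The integral becomes ∫ u**3 du from 1 to 16, with antiderivative u**4/4.
Back in y: F(y) = (5*y + 1)**4/4.
Then F(3) - F(0) = (16384) - (1/4) = 65535/4.

65535/4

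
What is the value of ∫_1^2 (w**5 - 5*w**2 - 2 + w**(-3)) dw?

-67/24

By the power rule, an antiderivative is F(w) = w**6/6 - 5*w**3/3 - 2*w - 1/(2*w**2).
Then F(2) - F(1) = (-163/24) - (-4) = -67/24.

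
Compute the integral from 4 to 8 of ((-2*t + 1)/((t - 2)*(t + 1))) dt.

log(5/27)

Factor the denominator: t**2 - t - 2 = (t + 1)(t - 2).
Partial fractions: (-2*t + 1)/((t - 2)*(t + 1)) = -1/(t + 1) - 1/(t - 2).
An antiderivative is F(t) = -log(t - 2) - log(t + 1).
Then F(8) - F(4) = (-log(54)) - (-log(10)) = log(5/27).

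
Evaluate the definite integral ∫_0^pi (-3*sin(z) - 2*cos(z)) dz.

-6

An antiderivative is F(z) = -2*sin(z) + 3*cos(z).
Then F(pi) - F(0) = (-3) - (3) = -6.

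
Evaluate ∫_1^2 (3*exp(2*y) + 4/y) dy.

-3*exp(2)/2 + log(16) + 3*exp(4)/2

An antiderivative is F(y) = 3*exp(2*y)/2 + 4*log(y).
Then F(2) - F(1) = (log(16) + 3*exp(4)/2) - (3*exp(2)/2) = -3*exp(2)/2 + log(16) + 3*exp(4)/2.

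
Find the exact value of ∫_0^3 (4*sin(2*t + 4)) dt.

Let u = 2*t + 4, so du = 2 dt. When t = 0, u = 4; when t = 3, u = 10.
The integral becomes 2·∫ sin(u) du from 4 to 10, with antiderivative -2*cos(u).
Back in t: F(t) = -2*cos(2*t + 4).
Then F(3) - F(0) = (-2*cos(10)) - (-2*cos(4)) = 2*cos(4) - 2*cos(10).

2*cos(4) - 2*cos(10)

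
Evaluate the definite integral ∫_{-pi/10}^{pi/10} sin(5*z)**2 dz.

Use the identity sin^2(5*z) = (1 - cos(10*z))/2.
An antiderivative is F(z) = z/2 - sin(10*z)/20.
Then F(pi/10) - F(-pi/10) = (pi/20) - (-pi/20) = pi/10.

pi/10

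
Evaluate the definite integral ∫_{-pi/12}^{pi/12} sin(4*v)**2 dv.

Use the identity sin^2(4*v) = (1 - cos(8*v))/2.
An antiderivative is F(v) = v/2 - sin(8*v)/16.
Then F(pi/12) - F(-pi/12) = (-sqrt(3)/32 + pi/24) - (-pi/24 + sqrt(3)/32) = -sqrt(3)/16 + pi/12.

-sqrt(3)/16 + pi/12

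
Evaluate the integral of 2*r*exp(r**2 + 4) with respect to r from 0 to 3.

-exp(4) + exp(13)

Let u = r**2 + 4, so du = 2*r dr. When r = 0, u = 4; when r = 3, u = 13.
The integral becomes ∫ exp(u) du from 4 to 13, with antiderivative exp(u).
Back in r: F(r) = exp(r**2 + 4).
Then F(3) - F(0) = (exp(13)) - (exp(4)) = -exp(4) + exp(13).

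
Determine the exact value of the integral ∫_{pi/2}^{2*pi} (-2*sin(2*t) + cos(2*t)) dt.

An antiderivative is F(t) = sin(2*t)/2 + cos(2*t).
Then F(2*pi) - F(pi/2) = (1) - (-1) = 2.

2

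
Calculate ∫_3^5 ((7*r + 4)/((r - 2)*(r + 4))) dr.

Factor the denominator: r**2 + 2*r - 8 = (r + 4)(r - 2).
Partial fractions: (7*r + 4)/((r - 2)*(r + 4)) = 4/(r + 4) + 3/(r - 2).
An antiderivative is F(r) = 3*log(r - 2) + 4*log(r + 4).
Then F(5) - F(3) = (11*log(3)) - (4*log(7)) = -4*log(7) + 11*log(3).

-4*log(7) + 11*log(3)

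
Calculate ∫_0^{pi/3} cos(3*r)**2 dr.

pi/6

Use the identity cos^2(3*r) = (1 + cos(6*r))/2.
An antiderivative is F(r) = r/2 + sin(6*r)/12.
Then F(pi/3) - F(0) = (pi/6) - (0) = pi/6.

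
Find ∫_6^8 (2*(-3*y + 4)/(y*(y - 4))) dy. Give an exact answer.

-8*log(2) + 2*log(3)

Factor the denominator: y**2 - 4*y = y(y - 4).
Partial fractions: 2*(-3*y + 4)/(y*(y - 4)) = -2/y - 4/(y - 4).
An antiderivative is F(y) = -2*log(y) - 4*log(y - 4).
Then F(8) - F(6) = (-14*log(2)) - (-6*log(2) - 2*log(3)) = -8*log(2) + 2*log(3).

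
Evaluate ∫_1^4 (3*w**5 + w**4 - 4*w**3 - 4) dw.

19851/10

By the power rule, an antiderivative is F(w) = w**6/2 + w**5/5 - w**4 - 4*w.
Then F(4) - F(1) = (9904/5) - (-43/10) = 19851/10.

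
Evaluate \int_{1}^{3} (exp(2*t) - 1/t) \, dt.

An antiderivative is F(t) = exp(2*t)/2 - log(t).
Then F(3) - F(1) = (-log(3) + exp(6)/2) - (exp(2)/2) = -exp(2)/2 - log(3) + exp(6)/2.

-exp(2)/2 - log(3) + exp(6)/2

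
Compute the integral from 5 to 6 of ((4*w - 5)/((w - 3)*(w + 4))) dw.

Factor the denominator: w**2 + w - 12 = (w + 4)(w - 3).
Partial fractions: (4*w - 5)/((w - 3)*(w + 4)) = 3/(w + 4) + 1/(w - 3).
An antiderivative is F(w) = log(w - 3) + 3*log(w + 4).
Then F(6) - F(5) = (log(3) + 3*log(2) + 3*log(5)) - (log(2) + 6*log(3)) = -5*log(3) + 2*log(2) + 3*log(5).

-5*log(3) + 2*log(2) + 3*log(5)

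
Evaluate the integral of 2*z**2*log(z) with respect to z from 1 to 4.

Integrate by parts once (u = ln z, dv = 2*z**2 dz).
An antiderivative is F(z) = 2*z**3*(3*log(z) - 1)/9.
Then F(4) - F(1) = (-128/9 + 256*log(2)/3) - (-2/9) = -14 + 256*log(2)/3.

-14 + 256*log(2)/3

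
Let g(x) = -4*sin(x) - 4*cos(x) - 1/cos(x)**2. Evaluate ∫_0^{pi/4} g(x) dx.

An antiderivative is F(x) = -4*sin(x) + 4*cos(x) - tan(x).
Then F(pi/4) - F(0) = (-1) - (4) = -5.

-5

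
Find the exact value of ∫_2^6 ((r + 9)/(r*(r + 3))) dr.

Factor the denominator: r**2 + 3*r = (r + 3)r.
Partial fractions: (r + 9)/(r*(r + 3)) = -2/(r + 3) + 3/r.
An antiderivative is F(r) = 3*log(r) - 2*log(r + 3).
Then F(6) - F(2) = (log(8/3)) - (log(8/25)) = log(25/3).

log(25/3)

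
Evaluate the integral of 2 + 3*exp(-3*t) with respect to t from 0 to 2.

5 - exp(-6)

An antiderivative is F(t) = 2*t - exp(-3*t).
Then F(2) - F(0) = (4 - exp(-6)) - (-1) = 5 - exp(-6).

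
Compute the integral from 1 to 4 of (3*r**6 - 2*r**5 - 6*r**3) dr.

73833/14

By the power rule, an antiderivative is F(r) = 3*r**7/7 - r**6/3 - 3*r**4/2.
Then F(4) - F(1) = (110720/21) - (-59/42) = 73833/14.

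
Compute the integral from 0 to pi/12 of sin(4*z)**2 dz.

-sqrt(3)/32 + pi/24

Use the identity sin^2(4*z) = (1 - cos(8*z))/2.
An antiderivative is F(z) = z/2 - sin(8*z)/16.
Then F(pi/12) - F(0) = (-sqrt(3)/32 + pi/24) - (0) = -sqrt(3)/32 + pi/24.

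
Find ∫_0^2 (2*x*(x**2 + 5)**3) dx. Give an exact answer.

1484

Let u = x**2 + 5, so du = 2*x dx. When x = 0, u = 5; when x = 2, u = 9.
The integral becomes ∫ u**3 du from 5 to 9, with antiderivative u**4/4.
Back in x: F(x) = (x**2 + 5)**4/4.
Then F(2) - F(0) = (6561/4) - (625/4) = 1484.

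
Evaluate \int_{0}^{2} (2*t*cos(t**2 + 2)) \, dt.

-sin(2) + sin(6)

Let u = t**2 + 2, so du = 2*t dt. When t = 0, u = 2; when t = 2, u = 6.
The integral becomes ∫ cos(u) du from 2 to 6, with antiderivative sin(u).
Back in t: F(t) = sin(t**2 + 2).
Then F(2) - F(0) = (sin(6)) - (sin(2)) = -sin(2) + sin(6).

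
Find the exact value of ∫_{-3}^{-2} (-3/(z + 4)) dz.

An antiderivative is F(z) = -3*log(z + 4).
Then F(-2) - F(-3) = (-log(8)) - (0) = -log(8).

-log(8)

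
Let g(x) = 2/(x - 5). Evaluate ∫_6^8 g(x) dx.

An antiderivative is F(x) = 2*log(x - 5).
Then F(8) - F(6) = (log(9)) - (0) = log(9).

log(9)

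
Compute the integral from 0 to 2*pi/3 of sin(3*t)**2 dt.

Use the identity sin^2(3*t) = (1 - cos(6*t))/2.
An antiderivative is F(t) = t/2 - sin(6*t)/12.
Then F(2*pi/3) - F(0) = (pi/3) - (0) = pi/3.

pi/3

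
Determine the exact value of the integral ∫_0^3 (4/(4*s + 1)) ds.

Let u = 4*s + 1, so du = 4 ds. When s = 0, u = 1; when s = 3, u = 13.
The integral becomes ∫ 1/u du from 1 to 13, with antiderivative log(u).
Back in s: F(s) = log(4*s + 1).
Then F(3) - F(0) = (log(13)) - (0) = log(13).

log(13)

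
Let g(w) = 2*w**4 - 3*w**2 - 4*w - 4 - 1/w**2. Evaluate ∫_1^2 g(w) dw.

-51/10

By the power rule, an antiderivative is F(w) = 2*w**5/5 - w**3 - 2*w**2 - 4*w + 1/w.
Then F(2) - F(1) = (-107/10) - (-28/5) = -51/10.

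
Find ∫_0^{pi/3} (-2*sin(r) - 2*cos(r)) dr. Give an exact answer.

-sqrt(3) - 1

An antiderivative is F(r) = -2*sin(r) + 2*cos(r).
Then F(pi/3) - F(0) = (1 - sqrt(3)) - (2) = -sqrt(3) - 1.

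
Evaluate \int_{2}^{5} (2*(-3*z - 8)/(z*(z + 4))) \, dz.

-4*log(5) - 2*log(3) + 6*log(2)

Factor the denominator: z**2 + 4*z = (z + 4)z.
Partial fractions: 2*(-3*z - 8)/(z*(z + 4)) = -2/(z + 4) - 4/z.
An antiderivative is F(z) = -4*log(z) - 2*log(z + 4).
Then F(5) - F(2) = (-4*log(5) - 4*log(3)) - (-6*log(2) - 2*log(3)) = -4*log(5) - 2*log(3) + 6*log(2).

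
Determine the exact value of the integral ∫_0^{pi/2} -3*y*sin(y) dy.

-3

Integrate by parts once (u = y, dv = -3*sin(y) dy).
An antiderivative is F(y) = 3*y*cos(y) - 3*sin(y).
Then F(pi/2) - F(0) = (-3) - (0) = -3.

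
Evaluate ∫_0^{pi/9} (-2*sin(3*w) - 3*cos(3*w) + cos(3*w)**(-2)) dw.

-1/3 - sqrt(3)/6

An antiderivative is F(w) = -sin(3*w) + 2*cos(3*w)/3 + tan(3*w)/3.
Then F(pi/9) - F(0) = (1/3 - sqrt(3)/6) - (2/3) = -1/3 - sqrt(3)/6.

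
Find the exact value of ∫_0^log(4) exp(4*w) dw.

Let u = exp(w), so du = exp(w) dw. When w = 0, u = 1; when w = log(4), u = 4.
The integral becomes ∫ u**3 du from 1 to 4, with antiderivative u**4/4.
Back in w: F(w) = exp(4*w)/4.
Then F(log(4)) - F(0) = (64) - (1/4) = 255/4.

255/4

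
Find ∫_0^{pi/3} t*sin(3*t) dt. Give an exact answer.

Integrate by parts once (u = t, dv = sin(3*t) dt).
An antiderivative is F(t) = -t*cos(3*t)/3 + sin(3*t)/9.
Then F(pi/3) - F(0) = (pi/9) - (0) = pi/9.

pi/9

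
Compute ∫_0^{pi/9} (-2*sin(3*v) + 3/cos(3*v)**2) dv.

An antiderivative is F(v) = 2*cos(3*v)/3 + tan(3*v).
Then F(pi/9) - F(0) = (1/3 + sqrt(3)) - (2/3) = -1/3 + sqrt(3).

-1/3 + sqrt(3)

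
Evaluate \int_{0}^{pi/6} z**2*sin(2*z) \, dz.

-1/8 - pi**2/144 + sqrt(3)*pi/24

Integrate by parts twice (u = z^2, dv = sin(2*z) dz).
An antiderivative is F(z) = -z**2*cos(2*z)/2 + z*sin(2*z)/2 + cos(2*z)/4.
Then F(pi/6) - F(0) = (-pi**2/144 + 1/8 + sqrt(3)*pi/24) - (1/4) = -1/8 - pi**2/144 + sqrt(3)*pi/24.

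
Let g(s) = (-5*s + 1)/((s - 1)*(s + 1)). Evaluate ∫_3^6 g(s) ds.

Factor the denominator: s**2 - 1 = (s + 1)(s - 1).
Partial fractions: (-5*s + 1)/((s - 1)*(s + 1)) = -3/(s + 1) - 2/(s - 1).
An antiderivative is F(s) = -2*log(s - 1) - 3*log(s + 1).
Then F(6) - F(3) = (-3*log(7) - 2*log(5)) - (-8*log(2)) = -3*log(7) - 2*log(5) + 8*log(2).

-3*log(7) - 2*log(5) + 8*log(2)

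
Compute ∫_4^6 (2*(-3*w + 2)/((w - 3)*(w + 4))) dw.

Factor the denominator: w**2 + w - 12 = (w + 4)(w - 3).
Partial fractions: 2*(-3*w + 2)/((w - 3)*(w + 4)) = -4/(w + 4) - 2/(w - 3).
An antiderivative is F(w) = -2*log(w - 3) - 4*log(w + 4).
Then F(6) - F(4) = (-4*log(5) - 4*log(2) - 2*log(3)) - (-12*log(2)) = -4*log(5) - 2*log(3) + 8*log(2).

-4*log(5) - 2*log(3) + 8*log(2)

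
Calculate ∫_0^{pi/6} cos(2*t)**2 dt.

Use the identity cos^2(2*t) = (1 + cos(4*t))/2.
An antiderivative is F(t) = t/2 + sin(4*t)/8.
Then F(pi/6) - F(0) = (sqrt(3)/16 + pi/12) - (0) = sqrt(3)/16 + pi/12.

sqrt(3)/16 + pi/12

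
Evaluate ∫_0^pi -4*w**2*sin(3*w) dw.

Integrate by parts twice (u = w^2, dv = -4*sin(3*w) dw).
An antiderivative is F(w) = 4*w**2*cos(3*w)/3 - 8*w*sin(3*w)/9 - 8*cos(3*w)/27.
Then F(pi) - F(0) = (8/27 - 4*pi**2/3) - (-8/27) = 16/27 - 4*pi**2/3.

16/27 - 4*pi**2/3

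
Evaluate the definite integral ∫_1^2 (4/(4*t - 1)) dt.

An antiderivative is F(t) = log(4*t - 1).
Then F(2) - F(1) = (log(7)) - (log(3)) = log(7/3).

log(7/3)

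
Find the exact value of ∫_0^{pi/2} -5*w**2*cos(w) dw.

10 - 5*pi**2/4

Integrate by parts twice (u = w^2, dv = -5*cos(w) dw).
An antiderivative is F(w) = -5*w**2*sin(w) - 10*w*cos(w) + 10*sin(w).
Then F(pi/2) - F(0) = (10 - 5*pi**2/4) - (0) = 10 - 5*pi**2/4.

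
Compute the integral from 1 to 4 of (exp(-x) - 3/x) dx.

An antiderivative is F(x) = -3*log(x) - exp(-x).
Then F(4) - F(1) = (-6*log(2) - exp(-4)) - (-exp(-1)) = -6*log(2) - exp(-4) + exp(-1).

-6*log(2) - exp(-4) + exp(-1)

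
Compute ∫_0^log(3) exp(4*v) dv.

Let u = exp(v), so du = exp(v) dv. When v = 0, u = 1; when v = log(3), u = 3.
The integral becomes ∫ u**3 du from 1 to 3, with antiderivative u**4/4.
Back in v: F(v) = exp(4*v)/4.
Then F(log(3)) - F(0) = (81/4) - (1/4) = 20.

20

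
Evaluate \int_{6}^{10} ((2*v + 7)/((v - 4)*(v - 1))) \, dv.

Factor the denominator: v**2 - 5*v + 4 = (v - 1)(v - 4).
Partial fractions: (2*v + 7)/((v - 4)*(v - 1)) = -3/(v - 1) + 5/(v - 4).
An antiderivative is F(v) = 5*log(v - 4) - 3*log(v - 1).
Then F(10) - F(6) = (log(32/3)) - (-3*log(5) + 5*log(2)) = -log(3) + 3*log(5).

-log(3) + 3*log(5)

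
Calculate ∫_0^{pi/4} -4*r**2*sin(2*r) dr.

1 - pi/2

Integrate by parts twice (u = r^2, dv = -4*sin(2*r) dr).
An antiderivative is F(r) = 2*r**2*cos(2*r) - 2*r*sin(2*r) - cos(2*r).
Then F(pi/4) - F(0) = (-pi/2) - (-1) = 1 - pi/2.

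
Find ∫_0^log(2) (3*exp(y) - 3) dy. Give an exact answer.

3 - 3*log(2)

An antiderivative is F(y) = -3*y + 3*exp(y).
Then F(log(2)) - F(0) = (6 - 3*log(2)) - (3) = 3 - 3*log(2).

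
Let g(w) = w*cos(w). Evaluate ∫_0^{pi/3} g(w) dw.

-1/2 + sqrt(3)*pi/6

Integrate by parts once (u = w, dv = cos(w) dw).
An antiderivative is F(w) = w*sin(w) + cos(w).
Then F(pi/3) - F(0) = (1/2 + sqrt(3)*pi/6) - (1) = -1/2 + sqrt(3)*pi/6.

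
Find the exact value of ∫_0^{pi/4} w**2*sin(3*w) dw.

-2/27 - sqrt(2)/27 + sqrt(2)*pi/36 + sqrt(2)*pi**2/96

Integrate by parts twice (u = w^2, dv = sin(3*w) dw).
An antiderivative is F(w) = -w**2*cos(3*w)/3 + 2*w*sin(3*w)/9 + 2*cos(3*w)/27.
Then F(pi/4) - F(0) = (sqrt(2)*(-32 + 24*pi + 9*pi**2)/864) - (2/27) = -2/27 - sqrt(2)/27 + sqrt(2)*pi/36 + sqrt(2)*pi**2/96.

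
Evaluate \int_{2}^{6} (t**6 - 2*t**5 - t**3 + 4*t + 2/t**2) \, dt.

169306/7

By the power rule, an antiderivative is F(t) = t**7/7 - t**6/3 - t**4/4 + 2*t**2 - 2/t.
Then F(6) - F(2) = (507917/21) - (-1/21) = 169306/7.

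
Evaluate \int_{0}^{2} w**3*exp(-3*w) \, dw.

Integrate by parts 3 times (u = w^3, dv = exp(-3*w) dw).
An antiderivative is F(w) = (-9*w**3 - 9*w**2 - 6*w - 2)*exp(-3*w)/27.
Then F(2) - F(0) = (-122*exp(-6)/27) - (-2/27) = 2/27 - 122*exp(-6)/27.

2/27 - 122*exp(-6)/27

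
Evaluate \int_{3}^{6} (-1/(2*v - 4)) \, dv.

An antiderivative is F(v) = -log(2*v - 4)/2.
Then F(6) - F(3) = (-3*log(2)/2) - (-log(2)/2) = -log(2).

-log(2)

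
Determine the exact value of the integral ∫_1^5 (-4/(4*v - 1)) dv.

log(3/19)

An antiderivative is F(v) = -log(4*v - 1).
Then F(5) - F(1) = (-log(19)) - (-log(3)) = log(3/19).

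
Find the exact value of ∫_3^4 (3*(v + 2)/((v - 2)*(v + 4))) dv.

log(32/7)

Factor the denominator: v**2 + 2*v - 8 = (v + 4)(v - 2).
Partial fractions: 3*(v + 2)/((v - 2)*(v + 4)) = 1/(v + 4) + 2/(v - 2).
An antiderivative is F(v) = 2*log(v - 2) + log(v + 4).
Then F(4) - F(3) = (log(32)) - (log(7)) = log(32/7).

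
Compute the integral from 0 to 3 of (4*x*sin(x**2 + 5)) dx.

-2*cos(14) + 2*cos(5)

Let u = x**2 + 5, so du = 2*x dx. When x = 0, u = 5; when x = 3, u = 14.
The integral becomes 2·∫ sin(u) du from 5 to 14, with antiderivative -2*cos(u).
Back in x: F(x) = -2*cos(x**2 + 5).
Then F(3) - F(0) = (-2*cos(14)) - (-2*cos(5)) = -2*cos(14) + 2*cos(5).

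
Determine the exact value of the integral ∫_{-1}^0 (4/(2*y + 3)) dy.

An antiderivative is F(y) = 2*log(2*y + 3).
Then F(0) - F(-1) = (log(9)) - (0) = log(9).

log(9)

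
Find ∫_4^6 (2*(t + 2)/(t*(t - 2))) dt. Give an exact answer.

Factor the denominator: t**2 - 2*t = t(t - 2).
Partial fractions: 2*(t + 2)/(t*(t - 2)) = -2/t + 4/(t - 2).
An antiderivative is F(t) = -2*log(t) + 4*log(t - 2).
Then F(6) - F(4) = (log(64/9)) - (0) = log(64/9).

log(64/9)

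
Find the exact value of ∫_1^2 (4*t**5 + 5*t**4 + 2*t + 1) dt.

By the power rule, an antiderivative is F(t) = 2*t**6/3 + t**5 + t**2 + t.
Then F(2) - F(1) = (242/3) - (11/3) = 77.

77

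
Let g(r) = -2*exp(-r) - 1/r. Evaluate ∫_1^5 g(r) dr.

-log(5) - 2*exp(-1) + 2*exp(-5)

An antiderivative is F(r) = -log(r) + 2*exp(-r).
Then F(5) - F(1) = (-log(5) + 2*exp(-5)) - (2*exp(-1)) = -log(5) - 2*exp(-1) + 2*exp(-5).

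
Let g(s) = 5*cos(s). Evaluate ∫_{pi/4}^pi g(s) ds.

-5*sqrt(2)/2

An antiderivative is F(s) = 5*sin(s).
Then F(pi) - F(pi/4) = (0) - (5*sqrt(2)/2) = -5*sqrt(2)/2.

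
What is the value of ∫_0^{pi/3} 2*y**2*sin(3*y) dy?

Integrate by parts twice (u = y^2, dv = 2*sin(3*y) dy).
An antiderivative is F(y) = -2*y**2*cos(3*y)/3 + 4*y*sin(3*y)/9 + 4*cos(3*y)/27.
Then F(pi/3) - F(0) = (-4/27 + 2*pi**2/27) - (4/27) = -8/27 + 2*pi**2/27.

-8/27 + 2*pi**2/27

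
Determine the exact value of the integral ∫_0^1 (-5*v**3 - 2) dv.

-13/4

By the power rule, an antiderivative is F(v) = -5*v**4/4 - 2*v.
Then F(1) - F(0) = (-13/4) - (0) = -13/4.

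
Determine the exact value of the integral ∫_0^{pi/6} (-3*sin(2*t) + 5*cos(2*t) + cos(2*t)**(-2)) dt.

-3/4 + 7*sqrt(3)/4

An antiderivative is F(t) = 5*sin(2*t)/2 + 3*cos(2*t)/2 + tan(2*t)/2.
Then F(pi/6) - F(0) = (3/4 + 7*sqrt(3)/4) - (3/2) = -3/4 + 7*sqrt(3)/4.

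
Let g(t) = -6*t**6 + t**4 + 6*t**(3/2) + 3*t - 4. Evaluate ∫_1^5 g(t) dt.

By the power rule, an antiderivative is F(t) = -6*t**7/7 + 12*t**(5/2)/5 + t**5/5 + 3*t**2/2 - 4*t.
Then F(5) - F(1) = (-928505/14 + 60*sqrt(5)) - (-53/70) = -2321236/35 + 60*sqrt(5).

-2321236/35 + 60*sqrt(5)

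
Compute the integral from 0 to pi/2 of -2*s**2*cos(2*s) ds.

pi/2

Integrate by parts twice (u = s^2, dv = -2*cos(2*s) ds).
An antiderivative is F(s) = -s**2*sin(2*s) - s*cos(2*s) + sin(2*s)/2.
Then F(pi/2) - F(0) = (pi/2) - (0) = pi/2.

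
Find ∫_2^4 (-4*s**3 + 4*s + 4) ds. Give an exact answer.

-208

By the power rule, an antiderivative is F(s) = -s**4 + 2*s**2 + 4*s.
Then F(4) - F(2) = (-208) - (0) = -208.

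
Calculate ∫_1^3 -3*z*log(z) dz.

Integrate by parts once (u = ln z, dv = -3*z dz).
An antiderivative is F(z) = -3*z**2*(2*log(z) - 1)/4.
Then F(3) - F(1) = (27/4 - 27*log(3)/2) - (3/4) = 6 - 27*log(3)/2.

6 - 27*log(3)/2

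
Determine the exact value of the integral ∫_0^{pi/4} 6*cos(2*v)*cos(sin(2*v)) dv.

3*sin(1)

Let u = sin(2*v), so du = 2*cos(2*v) dv. When v = 0, u = 0; when v = pi/4, u = 1.
The integral becomes 3·∫ cos(u) du from 0 to 1, with antiderivative 3*sin(u).
Back in v: F(v) = 3*sin(sin(2*v)).
Then F(pi/4) - F(0) = (3*sin(1)) - (0) = 3*sin(1).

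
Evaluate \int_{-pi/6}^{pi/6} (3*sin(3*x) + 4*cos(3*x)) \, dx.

An antiderivative is F(x) = 4*sin(3*x)/3 - cos(3*x).
Then F(pi/6) - F(-pi/6) = (4/3) - (-4/3) = 8/3.

8/3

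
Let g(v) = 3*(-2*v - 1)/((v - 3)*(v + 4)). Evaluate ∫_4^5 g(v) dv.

Factor the denominator: v**2 + v - 12 = (v + 4)(v - 3).
Partial fractions: 3*(-2*v - 1)/((v - 3)*(v + 4)) = -3/(v + 4) - 3/(v - 3).
An antiderivative is F(v) = -3*log(v - 3) - 3*log(v + 4).
Then F(5) - F(4) = (-6*log(3) - 3*log(2)) - (-9*log(2)) = -6*log(3) + 6*log(2).

-6*log(3) + 6*log(2)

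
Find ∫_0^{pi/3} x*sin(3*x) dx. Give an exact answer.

pi/9

Integrate by parts once (u = x, dv = sin(3*x) dx).
An antiderivative is F(x) = -x*cos(3*x)/3 + sin(3*x)/9.
Then F(pi/3) - F(0) = (pi/9) - (0) = pi/9.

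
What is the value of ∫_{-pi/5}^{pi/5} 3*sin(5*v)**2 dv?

3*pi/5

Use the identity sin^2(5*v) = (1 - cos(10*v))/2.
An antiderivative is F(v) = 3*v/2 - 3*sin(10*v)/20.
Then F(pi/5) - F(-pi/5) = (3*pi/10) - (-3*pi/10) = 3*pi/5.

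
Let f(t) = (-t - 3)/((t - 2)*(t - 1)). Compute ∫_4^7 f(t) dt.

Factor the denominator: t**2 - 3*t + 2 = (t - 1)(t - 2).
Partial fractions: (-t - 3)/((t - 2)*(t - 1)) = 4/(t - 1) - 5/(t - 2).
An antiderivative is F(t) = -5*log(t - 2) + 4*log(t - 1).
Then F(7) - F(4) = (-5*log(5) + 4*log(2) + 4*log(3)) - (log(81/32)) = -5*log(5) + 9*log(2).

-5*log(5) + 9*log(2)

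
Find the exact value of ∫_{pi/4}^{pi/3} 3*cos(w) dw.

-3*sqrt(2)/2 + 3*sqrt(3)/2

An antiderivative is F(w) = 3*sin(w).
Then F(pi/3) - F(pi/4) = (3*sqrt(3)/2) - (3*sqrt(2)/2) = -3*sqrt(2)/2 + 3*sqrt(3)/2.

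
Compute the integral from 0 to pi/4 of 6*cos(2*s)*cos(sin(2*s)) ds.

3*sin(1)

Let u = sin(2*s), so du = 2*cos(2*s) ds. When s = 0, u = 0; when s = pi/4, u = 1.
The integral becomes 3·∫ cos(u) du from 0 to 1, with antiderivative 3*sin(u).
Back in s: F(s) = 3*sin(sin(2*s)).
Then F(pi/4) - F(0) = (3*sin(1)) - (0) = 3*sin(1).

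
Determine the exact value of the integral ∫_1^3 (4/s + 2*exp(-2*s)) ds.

-exp(-6) + exp(-2) + 4*log(3)

An antiderivative is F(s) = 4*log(s) - exp(-2*s).
Then F(3) - F(1) = (-exp(-6) + 4*log(3)) - (-exp(-2)) = -exp(-6) + exp(-2) + 4*log(3).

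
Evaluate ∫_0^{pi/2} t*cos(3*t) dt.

-pi/6 - 1/9

Integrate by parts once (u = t, dv = cos(3*t) dt).
An antiderivative is F(t) = t*sin(3*t)/3 + cos(3*t)/9.
Then F(pi/2) - F(0) = (-pi/6) - (1/9) = -pi/6 - 1/9.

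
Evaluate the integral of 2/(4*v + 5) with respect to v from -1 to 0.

An antiderivative is F(v) = log(4*v + 5)/2.
Then F(0) - F(-1) = (log(5)/2) - (0) = log(5)/2.

log(5)/2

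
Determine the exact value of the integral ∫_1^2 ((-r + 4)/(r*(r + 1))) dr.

-5*log(3) + 9*log(2)

Factor the denominator: r**2 + r = (r + 1)r.
Partial fractions: (-r + 4)/(r*(r + 1)) = -5/(r + 1) + 4/r.
An antiderivative is F(r) = 4*log(r) - 5*log(r + 1).
Then F(2) - F(1) = (-5*log(3) + 4*log(2)) - (-log(32)) = -5*log(3) + 9*log(2).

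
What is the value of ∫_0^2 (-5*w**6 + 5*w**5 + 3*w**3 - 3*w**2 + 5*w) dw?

-506/21

By the power rule, an antiderivative is F(w) = -5*w**7/7 + 5*w**6/6 + 3*w**4/4 - w**3 + 5*w**2/2.
Then F(2) - F(0) = (-506/21) - (0) = -506/21.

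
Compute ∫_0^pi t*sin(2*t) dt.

Integrate by parts once (u = t, dv = sin(2*t) dt).
An antiderivative is F(t) = -t*cos(2*t)/2 + sin(2*t)/4.
Then F(pi) - F(0) = (-pi/2) - (0) = -pi/2.

-pi/2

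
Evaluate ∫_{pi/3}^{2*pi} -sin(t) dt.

An antiderivative is F(t) = cos(t).
Then F(2*pi) - F(pi/3) = (1) - (1/2) = 1/2.

1/2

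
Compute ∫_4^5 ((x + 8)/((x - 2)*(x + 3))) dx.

Factor the denominator: x**2 + x - 6 = (x + 3)(x - 2).
Partial fractions: (x + 8)/((x - 2)*(x + 3)) = -1/(x + 3) + 2/(x - 2).
An antiderivative is F(x) = 2*log(x - 2) - log(x + 3).
Then F(5) - F(4) = (log(9/8)) - (log(4/7)) = log(63/32).

log(63/32)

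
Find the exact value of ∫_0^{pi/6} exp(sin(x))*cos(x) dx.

Let u = sin(x), so du = cos(x) dx. When x = 0, u = 0; when x = pi/6, u = 1/2.
The integral becomes ∫ exp(u) du from 0 to 1/2, with antiderivative exp(u).
Back in x: F(x) = exp(sin(x)).
Then F(pi/6) - F(0) = (exp(1/2)) - (1) = -1 + exp(1/2).

-1 + exp(1/2)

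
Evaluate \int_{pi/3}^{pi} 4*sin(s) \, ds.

An antiderivative is F(s) = -4*cos(s).
Then F(pi) - F(pi/3) = (4) - (-2) = 6.

6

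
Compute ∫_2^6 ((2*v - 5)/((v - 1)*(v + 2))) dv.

Factor the denominator: v**2 + v - 2 = (v + 2)(v - 1).
Partial fractions: (2*v - 5)/((v - 1)*(v + 2)) = 3/(v + 2) - 1/(v - 1).
An antiderivative is F(v) = -log(v - 1) + 3*log(v + 2).
Then F(6) - F(2) = (-log(5) + 9*log(2)) - (log(64)) = log(8/5).

log(8/5)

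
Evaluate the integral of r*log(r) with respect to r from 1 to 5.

-6 + 25*log(5)/2

Integrate by parts once (u = ln r, dv = r dr).
An antiderivative is F(r) = r**2*(2*log(r) - 1)/4.
Then F(5) - F(1) = (-25/4 + 25*log(5)/2) - (-1/4) = -6 + 25*log(5)/2.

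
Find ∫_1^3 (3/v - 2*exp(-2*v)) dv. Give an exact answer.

-exp(-2) + exp(-6) + 3*log(3)

An antiderivative is F(v) = 3*log(v) + exp(-2*v).
Then F(3) - F(1) = (exp(-6) + 3*log(3)) - (exp(-2)) = -exp(-2) + exp(-6) + 3*log(3).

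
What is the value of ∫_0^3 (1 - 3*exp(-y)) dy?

3*exp(-3)

An antiderivative is F(y) = y + 3*exp(-y).
Then F(3) - F(0) = (3*exp(-3) + 3) - (3) = 3*exp(-3).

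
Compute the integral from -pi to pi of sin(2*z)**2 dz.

pi

Use the identity sin^2(2*z) = (1 - cos(4*z))/2.
An antiderivative is F(z) = z/2 - sin(4*z)/8.
Then F(pi) - F(-pi) = (pi/2) - (-pi/2) = pi.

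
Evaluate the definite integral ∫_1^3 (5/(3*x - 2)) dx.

An antiderivative is F(x) = 5*log(3*x - 2)/3.
Then F(3) - F(1) = (5*log(7)/3) - (0) = 5*log(7)/3.

5*log(7)/3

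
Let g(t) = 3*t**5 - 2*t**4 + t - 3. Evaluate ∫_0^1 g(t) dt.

-12/5

By the power rule, an antiderivative is F(t) = t**6/2 - 2*t**5/5 + t**2/2 - 3*t.
Then F(1) - F(0) = (-12/5) - (0) = -12/5.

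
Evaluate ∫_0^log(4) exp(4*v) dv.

Let u = exp(v), so du = exp(v) dv. When v = 0, u = 1; when v = log(4), u = 4.
The integral becomes ∫ u**3 du from 1 to 4, with antiderivative u**4/4.
Back in v: F(v) = exp(4*v)/4.
Then F(log(4)) - F(0) = (64) - (1/4) = 255/4.

255/4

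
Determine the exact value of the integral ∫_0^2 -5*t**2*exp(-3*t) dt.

Integrate by parts twice (u = t^2, dv = -5*exp(-3*t) dt).
An antiderivative is F(t) = (45*t**2 + 30*t + 10)*exp(-3*t)/27.
Then F(2) - F(0) = (250*exp(-6)/27) - (10/27) = -10/27 + 250*exp(-6)/27.

-10/27 + 250*exp(-6)/27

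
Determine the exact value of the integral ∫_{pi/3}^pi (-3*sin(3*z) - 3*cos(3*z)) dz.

An antiderivative is F(z) = -sin(3*z) + cos(3*z).
Then F(pi) - F(pi/3) = (-1) - (-1) = 0.

0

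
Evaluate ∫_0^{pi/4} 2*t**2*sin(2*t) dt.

-1/2 + pi/4

Integrate by parts twice (u = t^2, dv = 2*sin(2*t) dt).
An antiderivative is F(t) = -t**2*cos(2*t) + t*sin(2*t) + cos(2*t)/2.
Then F(pi/4) - F(0) = (pi/4) - (1/2) = -1/2 + pi/4.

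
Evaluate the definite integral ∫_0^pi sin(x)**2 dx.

Use the identity sin^2(x) = (1 - cos(2*x))/2.
An antiderivative is F(x) = x/2 - sin(2*x)/4.
Then F(pi) - F(0) = (pi/2) - (0) = pi/2.

pi/2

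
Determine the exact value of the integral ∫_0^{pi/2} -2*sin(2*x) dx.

An antiderivative is F(x) = cos(2*x).
Then F(pi/2) - F(0) = (-1) - (1) = -2.

-2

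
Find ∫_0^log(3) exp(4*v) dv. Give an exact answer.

20

Let u = exp(v), so du = exp(v) dv. When v = 0, u = 1; when v = log(3), u = 3.
The integral becomes ∫ u**3 du from 1 to 3, with antiderivative u**4/4.
Back in v: F(v) = exp(4*v)/4.
Then F(log(3)) - F(0) = (81/4) - (1/4) = 20.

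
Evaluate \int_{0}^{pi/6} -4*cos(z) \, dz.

-2

An antiderivative is F(z) = -4*sin(z).
Then F(pi/6) - F(0) = (-2) - (0) = -2.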